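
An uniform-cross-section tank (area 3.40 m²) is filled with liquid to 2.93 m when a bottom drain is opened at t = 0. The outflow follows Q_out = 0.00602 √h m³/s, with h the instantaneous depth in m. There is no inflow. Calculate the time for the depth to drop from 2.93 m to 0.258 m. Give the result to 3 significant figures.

A dh/dt = −Q_out = −0.00602 √h.
Separate and integrate: 2(√h − √h₀) = −(0.00602/A) t.
t = 2A(√h₀ − √h)/0.00602 = 2·3.40·(√2.93 − √0.258)/0.00602
  = 6.8000 × (1.7117 − 0.50794) / 0.00602 = 1359.8 s.

1360 s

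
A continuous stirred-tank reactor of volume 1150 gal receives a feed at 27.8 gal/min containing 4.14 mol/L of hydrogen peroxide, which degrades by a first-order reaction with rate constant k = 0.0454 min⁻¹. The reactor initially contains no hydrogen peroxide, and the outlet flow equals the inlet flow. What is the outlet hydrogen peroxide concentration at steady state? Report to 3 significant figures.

1.44 mol/L

V dC/dt = Q(C_in − C) − k V C.
At steady state: 0 = Q C_in − (Q + kV) C_ss, so C_ss = Q C_in/(Q + kV).
C_ss = 27.8·4.14/(27.8 + 0.0454·1150) = 115.09/80.010 = 1.4385 mol/L.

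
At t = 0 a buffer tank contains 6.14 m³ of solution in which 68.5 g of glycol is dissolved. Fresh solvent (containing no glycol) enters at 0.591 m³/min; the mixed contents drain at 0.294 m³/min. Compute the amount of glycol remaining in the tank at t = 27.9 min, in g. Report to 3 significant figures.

Total volume: dV/dt = Q_in − Q_out = 0.29700 m³/min, so V(t) = 6.14 + 0.29700 t and V(27.9) = 14.426 m³.
Solute balance: dm/dt = 0 − Q_out C = −Q_out m/V(t).
Separate: dm/m = −Q_out dt/V(t) ⇒ ln(m/m₀) = −(Q_out/(Q_in−Q_out)) ln(V/V₀).
m = m₀ (V₀/V)^(Q_out/(Q_in−Q_out)) = 68.5 × (6.14/14.426)^(0.98990) = 29.407 g.

29.4 g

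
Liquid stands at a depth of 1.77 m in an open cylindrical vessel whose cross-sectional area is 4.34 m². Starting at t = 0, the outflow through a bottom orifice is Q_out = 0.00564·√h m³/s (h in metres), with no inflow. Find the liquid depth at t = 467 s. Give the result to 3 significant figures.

A dh/dt = −Q_out = −0.00564 √h.
This is separable: 2 d(√h)/dt = −0.00564/A, so √h = √h₀ − (0.00564/(2A)) t.
√h = √1.77 − 0.00564·467/(2·4.34) = 1.3304 − 0.30344 = 1.0270.
h = 1.0270² = 1.0547 m.

1.05 m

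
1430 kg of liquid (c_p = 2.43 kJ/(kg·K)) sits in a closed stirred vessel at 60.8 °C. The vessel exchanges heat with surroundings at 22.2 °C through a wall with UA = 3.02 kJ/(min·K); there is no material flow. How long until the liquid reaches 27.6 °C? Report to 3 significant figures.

Energy balance: M c_p dT/dt = −UA(T − T_amb).
τ = M c_p/UA = 1150.6 min; T_ss = T_amb = 22.200 °C.
T(t) = T_ss + (T₀ − T_ss)e^(−t/τ); set T = 27.6:
t = −τ ln[(T − T_ss)/(T₀ − T_ss)] = −1150.6 · ln(0.13990) = 2263.1 min.

2260 min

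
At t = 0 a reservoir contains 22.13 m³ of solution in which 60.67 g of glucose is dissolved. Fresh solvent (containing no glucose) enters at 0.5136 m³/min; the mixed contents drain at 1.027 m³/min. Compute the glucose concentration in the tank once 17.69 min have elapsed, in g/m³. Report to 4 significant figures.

Let m(t) be the amount of glucose. Volume: V(t) = V₀ + (Q_in − Q_out) t = 22.13 − 0.513400 t; V(17.69) = 13.0480 m³.
Solute balance: dm/dt = 0 − Q_out C = −Q_out m/V(t).
dm/m = −Q_out dt/(V₀ − 0.513400 t); integrating gives ln(m/m₀) = −(Q_out/(Q_in−Q_out)) ln(V/V₀).
m = m₀ (V₀/V)^(Q_out/(Q_in−Q_out)) = 60.67 × (22.13/13.0480)^(-2.00039) = 21.0866 g.
C = m/V = 21.0866/13.0480 = 1.61609 g/m³.

1.616 g/m³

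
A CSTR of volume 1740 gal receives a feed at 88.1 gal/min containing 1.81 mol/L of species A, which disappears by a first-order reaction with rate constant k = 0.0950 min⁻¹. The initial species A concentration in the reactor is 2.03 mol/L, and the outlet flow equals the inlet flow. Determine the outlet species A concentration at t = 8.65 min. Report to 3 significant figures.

1.03 mol/L

V dC/dt = Q(C_in − C) − k V C.
This is linear with rate a = Q/V + k = 0.14563 min⁻¹.
C_ss = Q C_in/(Q + kV) = 0.62929 mol/L; C(t) = C_ss + (C₀ − C_ss) e^(−a t).
C(8.65) = 0.62929 + (1.4007)·e^(−0.14563·8.65) = 0.62929 + (1.4007)·0.28373 = 1.0267 mol/L.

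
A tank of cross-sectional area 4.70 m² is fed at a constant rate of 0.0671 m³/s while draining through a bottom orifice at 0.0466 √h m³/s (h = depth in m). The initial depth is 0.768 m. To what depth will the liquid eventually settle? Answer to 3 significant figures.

2.07 m

Unsteady balance on liquid volume: A dh/dt = Q_in − 0.0466 √h. At steady state dh/dt = 0:
Q_in = 0.0466 √h_ss ⇒ √h_ss = 0.0671/0.0466 = 1.4399.
h_ss = 1.4399² = 2.0734 m. (Since h₀ = 0.768 m < h_ss, the level will rise toward this value.)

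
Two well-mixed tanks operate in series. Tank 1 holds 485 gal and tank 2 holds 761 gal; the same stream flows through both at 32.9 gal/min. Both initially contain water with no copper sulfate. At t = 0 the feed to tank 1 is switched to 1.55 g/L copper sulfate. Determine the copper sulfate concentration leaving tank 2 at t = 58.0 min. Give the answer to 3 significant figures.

Species balance on tank i: dCᵢ/dt = (Cᵢ₋₁ − Cᵢ)/τᵢ with τᵢ = Vᵢ/Q.
τ₁ = 485/32.9 = 14.742 min; τ₂ = 761/32.9 = 23.131 min.
Tank 1: C₁ = C_in(1 − e^(−t/τ₁)). Tank 2 (τ₁ ≠ τ₂): C₂ = C_in[1 − (τ₁ e^(−t/τ₁) − τ₂ e^(−t/τ₂))/(τ₁ − τ₂)].
At t = 58.0: e^(−t/τ₁) = 0.019557, e^(−t/τ₂) = 0.081472.
C₂ = 1.55·[1 − (14.742·0.019557 − 23.131·0.081472)/(-8.3891)] = 1.55·0.80973 = 1.2551 g/L.

1.26 g/L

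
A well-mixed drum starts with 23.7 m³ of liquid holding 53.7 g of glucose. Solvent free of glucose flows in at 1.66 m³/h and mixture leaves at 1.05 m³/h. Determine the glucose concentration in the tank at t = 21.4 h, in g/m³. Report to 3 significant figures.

0.687 g/m³

Total volume: dV/dt = Q_in − Q_out = 0.61000 m³/h, so V(t) = 23.7 + 0.61000 t and V(21.4) = 36.754 m³.
Solute balance: dm/dt = 0 − Q_out C = −Q_out m/V(t).
Separate: dm/m = −Q_out dt/V(t) ⇒ ln(m/m₀) = −(Q_out/(Q_in−Q_out)) ln(V/V₀).
m = m₀ (V₀/V)^(Q_out/(Q_in−Q_out)) = 53.7 × (23.7/36.754)^(1.7213) = 25.233 g.
C = m/V = 25.233/36.754 = 0.68654 g/m³.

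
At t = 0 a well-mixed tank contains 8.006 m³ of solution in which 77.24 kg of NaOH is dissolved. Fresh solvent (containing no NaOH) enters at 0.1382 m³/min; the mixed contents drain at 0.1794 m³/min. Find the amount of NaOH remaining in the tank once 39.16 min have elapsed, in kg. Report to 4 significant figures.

28.99 kg

Let m(t) be the amount of NaOH. Volume: V(t) = V₀ + (Q_in − Q_out) t = 8.006 − 0.0412000 t; V(39.16) = 6.39261 m³.
Species balance (pure solvent in): dm/dt = −Q_out · m/V(t).
Separate: dm/m = −Q_out dt/V(t) ⇒ ln(m/m₀) = −(Q_out/(Q_in−Q_out)) ln(V/V₀).
m = m₀ (V₀/V)^(Q_out/(Q_in−Q_out)) = 77.24 × (8.006/6.39261)^(-4.35437) = 28.9906 kg.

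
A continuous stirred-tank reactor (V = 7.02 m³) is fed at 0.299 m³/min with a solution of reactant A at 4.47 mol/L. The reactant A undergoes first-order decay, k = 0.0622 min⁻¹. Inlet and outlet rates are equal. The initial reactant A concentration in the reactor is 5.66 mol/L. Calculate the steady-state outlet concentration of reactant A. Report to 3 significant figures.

1.82 mol/L

Species balance: V dC/dt = Q C_in − Q C − k V C.
Steady state (dC/dt = 0): C_ss = Q C_in/(Q + kV) = C_in/(1 + kV/Q).
C_ss = 0.299·4.47/(0.299 + 0.0622·7.02) = 1.3365/0.73564 = 1.8168 mol/L.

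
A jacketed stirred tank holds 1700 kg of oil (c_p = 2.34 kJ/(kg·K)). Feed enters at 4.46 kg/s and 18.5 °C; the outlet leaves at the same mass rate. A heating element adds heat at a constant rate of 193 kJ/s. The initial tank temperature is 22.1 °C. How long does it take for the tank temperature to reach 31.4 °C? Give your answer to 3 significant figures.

M c_p dT/dt = ṁ c_p (T_in − T) + Q̇.
τ = M/ṁ = 381.17 s; T_ss = T_in + Q̇/(ṁ c_p) = 36.993 °C.
T(t) = T_ss + (T₀ − T_ss) e^(−t/τ). Set T = 31.4:
e^(−t/τ) = (31.4 − 36.993)/(22.1 − 36.993) = 0.37554
t = −381.17 · ln(0.37554) = 373.31 s.

373 s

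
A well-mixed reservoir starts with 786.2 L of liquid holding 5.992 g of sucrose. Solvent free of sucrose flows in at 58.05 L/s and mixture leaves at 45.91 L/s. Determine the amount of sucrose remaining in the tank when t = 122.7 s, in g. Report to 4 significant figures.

Let m(t) be the amount of sucrose. Volume: V(t) = V₀ + (Q_in − Q_out) t = 786.2 + 12.1400 t; V(122.7) = 2275.78 L.
No sucrose enters, so dm/dt = −Q_out · (m/V).
Separate: dm/m = −Q_out dt/V(t) ⇒ ln(m/m₀) = −(Q_out/(Q_in−Q_out)) ln(V/V₀).
m = m₀ (V₀/V)^(Q_out/(Q_in−Q_out)) = 5.992 × (786.2/2275.78)^(3.78171) = 0.107633 g.

0.1076 g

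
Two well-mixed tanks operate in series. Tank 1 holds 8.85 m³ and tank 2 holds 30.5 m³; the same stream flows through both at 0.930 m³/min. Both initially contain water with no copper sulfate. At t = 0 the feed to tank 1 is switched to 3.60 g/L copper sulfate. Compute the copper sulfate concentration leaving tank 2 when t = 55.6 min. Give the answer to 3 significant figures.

Each tank obeys Vᵢ dCᵢ/dt = Q(Cᵢ₋₁ − Cᵢ), so τᵢ = Vᵢ/Q.
τ₁ = 8.85/0.930 = 9.5161 min; τ₂ = 30.5/0.930 = 32.796 min.
Tank 1: C₁ = C_in(1 − e^(−t/τ₁)). Tank 2 (τ₁ ≠ τ₂): C₂ = C_in[1 − (τ₁ e^(−t/τ₁) − τ₂ e^(−t/τ₂))/(τ₁ − τ₂)].
At t = 55.6: e^(−t/τ₁) = 0.0029010, e^(−t/τ₂) = 0.18354.
C₂ = 3.60·[1 − (9.5161·0.0029010 − 32.796·0.18354)/(-23.280)] = 3.60·0.74262 = 2.6734 g/L.

2.67 g/L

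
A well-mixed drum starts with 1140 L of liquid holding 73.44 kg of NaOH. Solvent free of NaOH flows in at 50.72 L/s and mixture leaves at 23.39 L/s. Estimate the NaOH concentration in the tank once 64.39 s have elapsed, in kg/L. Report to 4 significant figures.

0.01139 kg/L

Total volume: dV/dt = Q_in − Q_out = 27.3300 L/s, so V(t) = 1140 + 27.3300 t and V(64.39) = 2899.78 L.
Species balance (pure solvent in): dm/dt = −Q_out · m/V(t).
dm/m = −Q_out dt/(V₀ + 27.3300 t); integrating gives ln(m/m₀) = −(Q_out/(Q_in−Q_out)) ln(V/V₀).
m = m₀ (V₀/V)^(Q_out/(Q_in−Q_out)) = 73.44 × (1140/2899.78)^(0.855836) = 33.0313 kg.
C = m/V = 33.0313/2899.78 = 0.0113910 kg/L.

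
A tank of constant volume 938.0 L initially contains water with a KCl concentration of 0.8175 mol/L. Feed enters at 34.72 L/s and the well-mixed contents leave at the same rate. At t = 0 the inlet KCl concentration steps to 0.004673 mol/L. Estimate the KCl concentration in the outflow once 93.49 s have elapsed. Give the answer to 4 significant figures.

Transient balance on the dissolved component: V dC/dt = Q(C_in − C).
Rewrite as dC/dt + C/τ = C_in/τ, τ = V/Q = 27.0161 s.
Integrating: C(t) = C_in + (C₀ − C_in) e^(−t/τ).
C(93.49) = 0.004673 + (0.8175 − 0.004673)·e^(−93.49/27.0161) = 0.004673 + (0.812827)·0.0314133 = 0.0302065 mol/L.

0.03021 mol/L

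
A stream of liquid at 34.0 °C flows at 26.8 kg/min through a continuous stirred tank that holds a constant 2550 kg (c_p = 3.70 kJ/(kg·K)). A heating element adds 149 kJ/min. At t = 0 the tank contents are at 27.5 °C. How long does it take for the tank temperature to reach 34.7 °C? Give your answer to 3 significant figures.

219 min

Heat balance on the well-mixed liquid: M c_p dT/dt = ṁ c_p (T_in − T) + 149.
τ = M/ṁ = 95.149 min; T_ss = T_in + Q̇/(ṁ c_p) = 35.503 °C.
T(t) = T_ss + (T₀ − T_ss) e^(−t/τ). Set T = 34.7:
e^(−t/τ) = (34.7 − 35.503)/(27.5 − 35.503) = 0.10029
t = −95.149 · ln(0.10029) = 218.81 min.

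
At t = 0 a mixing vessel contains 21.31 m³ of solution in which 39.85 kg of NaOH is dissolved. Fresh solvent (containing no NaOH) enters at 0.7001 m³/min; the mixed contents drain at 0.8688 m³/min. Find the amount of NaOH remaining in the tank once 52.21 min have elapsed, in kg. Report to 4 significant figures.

Total volume: dV/dt = Q_in − Q_out = -0.168700 m³/min, so V(t) = 21.31 − 0.168700 t and V(52.21) = 12.5022 m³.
Solute balance: dm/dt = 0 − Q_out C = −Q_out m/V(t).
Separate: dm/m = −Q_out dt/V(t) ⇒ ln(m/m₀) = −(Q_out/(Q_in−Q_out)) ln(V/V₀).
m = m₀ (V₀/V)^(Q_out/(Q_in−Q_out)) = 39.85 × (21.31/12.5022)^(-5.14997) = 2.55685 kg.

2.557 kg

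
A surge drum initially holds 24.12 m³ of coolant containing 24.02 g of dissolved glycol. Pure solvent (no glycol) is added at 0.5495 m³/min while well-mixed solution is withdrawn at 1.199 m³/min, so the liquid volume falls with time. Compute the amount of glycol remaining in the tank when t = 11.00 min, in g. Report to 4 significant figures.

Let m(t) be the amount of glycol. Volume: V(t) = V₀ + (Q_in − Q_out) t = 24.12 − 0.649500 t; V(11.00) = 16.9755 m³.
No glycol enters, so dm/dt = −Q_out · (m/V).
dm/m = −Q_out dt/(V₀ − 0.649500 t); integrating gives ln(m/m₀) = −(Q_out/(Q_in−Q_out)) ln(V/V₀).
m = m₀ (V₀/V)^(Q_out/(Q_in−Q_out)) = 24.02 × (24.12/16.9755)^(-1.84604) = 12.5589 g.

12.56 g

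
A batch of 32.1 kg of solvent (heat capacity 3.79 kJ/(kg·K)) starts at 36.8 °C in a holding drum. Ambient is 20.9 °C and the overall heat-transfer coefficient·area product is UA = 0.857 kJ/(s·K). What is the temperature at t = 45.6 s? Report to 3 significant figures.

Lumped-capacitance energy balance: M c_p dT/dt = UA(T_amb − T).
dT/dt = (T_ss − T)/τ with T_ss = T_amb = 20.900 °C, τ = M c_p/UA = 32.1·3.79/0.857 = 141.96 s.
Solution: T(t) = T_ss + (T₀ − T_ss) e^(−t/τ).
T(45.6) = 20.900 + (15.900)·0.72526 = 32.432 °C.

32.4 °C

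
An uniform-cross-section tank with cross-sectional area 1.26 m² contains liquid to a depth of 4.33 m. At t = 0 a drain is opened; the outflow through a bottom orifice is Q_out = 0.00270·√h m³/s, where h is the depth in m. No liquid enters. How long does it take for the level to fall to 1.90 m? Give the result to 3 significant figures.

656 s

Volume balance on the tank: A dh/dt = −0.00270 √h.
∫ h^(−1/2) dh = −(0.00270/A) ∫ dt, giving 2√h = 2√h₀ − (0.00270/A) t.
t = 2A(√h₀ − √h)/0.00270 = 2·1.26·(√4.33 − √1.90)/0.00270
  = 2.5200 × (2.0809 − 1.3784) / 0.00270 = 655.63 s.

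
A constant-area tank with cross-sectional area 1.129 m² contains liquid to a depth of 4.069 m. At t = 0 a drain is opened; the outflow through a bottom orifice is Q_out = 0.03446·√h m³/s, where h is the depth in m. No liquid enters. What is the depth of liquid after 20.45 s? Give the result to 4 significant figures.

2.907 m

A dh/dt = −Q_out = −0.03446 √h.
Separate and integrate: 2(√h − √h₀) = −(0.03446/A) t.
√h = √4.069 − 0.03446·20.45/(2·1.129) = 2.01718 − 0.312093 = 1.70508.
h = 1.70508² = 2.90731 m.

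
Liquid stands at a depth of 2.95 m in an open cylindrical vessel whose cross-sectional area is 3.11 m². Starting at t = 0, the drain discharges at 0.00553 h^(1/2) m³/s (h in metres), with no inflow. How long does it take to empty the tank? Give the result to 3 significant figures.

With no inflow, A dh/dt = −0.00553 √h.
Separate and integrate: 2(√h − √h₀) = −(0.00553/A) t.
Tank is empty when √h = 0: t_empty = 2A√h₀/0.00553.
t_empty = 2·3.11·√2.95/0.00553 = 6.2200·1.7176/0.00553 = 1931.9 s.

1930 s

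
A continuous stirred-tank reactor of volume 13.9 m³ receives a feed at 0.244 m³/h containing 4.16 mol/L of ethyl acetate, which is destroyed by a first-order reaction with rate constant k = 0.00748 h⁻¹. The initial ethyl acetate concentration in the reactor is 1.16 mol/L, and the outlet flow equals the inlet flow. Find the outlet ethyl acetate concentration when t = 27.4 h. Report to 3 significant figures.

2.03 mol/L

V dC/dt = Q(C_in − C) − k V C.
This is linear with rate a = Q/V + k = 0.025034 h⁻¹.
C_ss = Q C_in/(Q + kV) = 2.9170 mol/L; C(t) = C_ss + (C₀ − C_ss) e^(−a t).
C(27.4) = 2.9170 + (-1.7570)·e^(−0.025034·27.4) = 2.9170 + (-1.7570)·0.50362 = 2.0321 mol/L.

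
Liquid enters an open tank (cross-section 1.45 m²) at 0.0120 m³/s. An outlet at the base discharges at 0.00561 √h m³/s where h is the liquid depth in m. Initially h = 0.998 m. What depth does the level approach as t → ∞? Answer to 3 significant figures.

4.58 m

A dh/dt = Q_in − 0.00561 √h. Steady state requires inflow = outflow:
Q_in = 0.00561 √h_ss ⇒ √h_ss = 0.0120/0.00561 = 2.1390.
h_ss = 2.1390² = 4.5755 m. (Since h₀ = 0.998 m < h_ss, the level will rise toward this value.)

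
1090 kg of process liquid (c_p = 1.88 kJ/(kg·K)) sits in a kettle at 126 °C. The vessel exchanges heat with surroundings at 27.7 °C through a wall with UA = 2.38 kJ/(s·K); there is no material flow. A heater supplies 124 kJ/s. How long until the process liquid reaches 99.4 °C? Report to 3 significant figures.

738 s

M c_p dT/dt = −UA(T − T_amb) + Q̇.
τ = M c_p/UA = 861.01 s; T_ss = T_amb + Q̇/UA = 27.7 + 124/2.38 = 79.801 °C.
T(t) = T_ss + (T₀ − T_ss)e^(−t/τ); set T = 99.4:
t = −τ ln[(T − T_ss)/(T₀ − T_ss)] = −861.01 · ln(0.42423) = 738.29 s.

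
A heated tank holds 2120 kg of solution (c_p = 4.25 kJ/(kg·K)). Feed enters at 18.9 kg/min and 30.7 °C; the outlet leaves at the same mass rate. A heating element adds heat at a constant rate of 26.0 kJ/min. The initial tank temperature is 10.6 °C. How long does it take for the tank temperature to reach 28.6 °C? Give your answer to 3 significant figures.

239 min

M c_p dT/dt = ṁ c_p (T_in − T) + Q̇.
τ = M/ṁ = 112.17 min; T_ss = T_in + Q̇/(ṁ c_p) = 31.024 °C.
T(t) = T_ss + (T₀ − T_ss) e^(−t/τ). Set T = 28.6:
e^(−t/τ) = (28.6 − 31.024)/(10.6 − 31.024) = 0.11867
t = −112.17 · ln(0.11867) = 239.08 min.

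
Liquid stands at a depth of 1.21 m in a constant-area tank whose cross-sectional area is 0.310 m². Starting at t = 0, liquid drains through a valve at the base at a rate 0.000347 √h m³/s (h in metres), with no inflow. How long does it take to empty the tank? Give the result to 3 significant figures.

Unsteady balance on liquid volume: A dh/dt = −0.000347 √h.
Separate and integrate: 2(√h − √h₀) = −(0.000347/A) t.
Tank is empty when √h = 0: t_empty = 2A√h₀/0.000347.
t_empty = 2·0.310·√1.21/0.000347 = 0.62000·1.1000/0.000347 = 1965.4 s.

1970 s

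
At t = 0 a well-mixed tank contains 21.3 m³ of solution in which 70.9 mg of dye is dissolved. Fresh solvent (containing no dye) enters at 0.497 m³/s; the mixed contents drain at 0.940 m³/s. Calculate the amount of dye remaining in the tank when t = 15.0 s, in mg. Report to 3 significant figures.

Let m(t) be the amount of dye. Volume: V(t) = V₀ + (Q_in − Q_out) t = 21.3 − 0.44300 t; V(15.0) = 14.655 m³.
Species balance (pure solvent in): dm/dt = −Q_out · m/V(t).
dm/m = −Q_out dt/(V₀ − 0.44300 t); integrating gives ln(m/m₀) = −(Q_out/(Q_in−Q_out)) ln(V/V₀).
m = m₀ (V₀/V)^(Q_out/(Q_in−Q_out)) = 70.9 × (21.3/14.655)^(-2.1219) = 32.067 mg.

32.1 mg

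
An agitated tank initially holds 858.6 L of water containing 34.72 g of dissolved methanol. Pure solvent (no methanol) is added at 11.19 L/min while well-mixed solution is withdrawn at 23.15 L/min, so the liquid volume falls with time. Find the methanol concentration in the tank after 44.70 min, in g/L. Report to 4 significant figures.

0.01625 g/L

Total volume: dV/dt = Q_in − Q_out = -11.9600 L/min, so V(t) = 858.6 − 11.9600 t and V(44.70) = 323.988 L.
Species balance (pure solvent in): dm/dt = −Q_out · m/V(t).
dm/m = −Q_out dt/(V₀ − 11.9600 t); integrating gives ln(m/m₀) = −(Q_out/(Q_in−Q_out)) ln(V/V₀).
m = m₀ (V₀/V)^(Q_out/(Q_in−Q_out)) = 34.72 × (858.6/323.988)^(-1.93562) = 5.26388 g.
C = m/V = 5.26388/323.988 = 0.0162471 g/L.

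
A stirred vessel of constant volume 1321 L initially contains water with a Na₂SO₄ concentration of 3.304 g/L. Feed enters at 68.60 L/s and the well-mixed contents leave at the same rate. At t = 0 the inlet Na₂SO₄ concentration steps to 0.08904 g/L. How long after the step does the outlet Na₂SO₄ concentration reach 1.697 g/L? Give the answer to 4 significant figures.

13.34 s

Species balance: V dC/dt = Q(C_in − C) ⇒ τ = V/Q = 19.2566 s.
C(t) = C_in + (C₀ − C_in) e^(−t/τ). Set C = 1.697 and solve for t:
e^(−t/τ) = (C − C_in)/(C₀ − C_in) = (1.697 − 0.08904)/(3.304 − 0.08904) = 0.500149
t = −τ ln(…) = 19.2566 × 0.692849 = 13.3419 s.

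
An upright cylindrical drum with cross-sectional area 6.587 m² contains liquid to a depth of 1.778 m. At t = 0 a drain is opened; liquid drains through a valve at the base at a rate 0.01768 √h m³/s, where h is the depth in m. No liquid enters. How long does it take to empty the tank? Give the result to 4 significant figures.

993.6 s

With no inflow, A dh/dt = −0.01768 √h.
Separate and integrate: 2(√h − √h₀) = −(0.01768/A) t.
Tank is empty when √h = 0: t_empty = 2A√h₀/0.01768.
t_empty = 2·6.587·√1.778/0.01768 = 13.1740·1.33342/0.01768 = 993.576 s.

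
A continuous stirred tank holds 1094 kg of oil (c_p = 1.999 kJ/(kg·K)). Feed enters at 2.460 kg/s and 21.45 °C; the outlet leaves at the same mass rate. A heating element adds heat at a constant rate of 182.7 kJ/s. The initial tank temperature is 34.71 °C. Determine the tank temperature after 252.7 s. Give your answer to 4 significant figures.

45.07 °C

M c_p dT/dt = ṁ c_p (T_in − T) + Q̇.
Rearrange: dT/dt = (T_ss − T)/τ with τ = M/ṁ = 444.715 s and T_ss = T_in + Q̇/(ṁ c_p) = 58.6027 °C.
T approaches T_ss exponentially: T(t) = T_ss + (T₀ − T_ss) e^(−t/τ).
T(252.7) = 58.6027 + (-23.8927)·e^(−252.7/444.715) = 58.6027 + (-23.8927)·0.566528 = 45.0668 °C.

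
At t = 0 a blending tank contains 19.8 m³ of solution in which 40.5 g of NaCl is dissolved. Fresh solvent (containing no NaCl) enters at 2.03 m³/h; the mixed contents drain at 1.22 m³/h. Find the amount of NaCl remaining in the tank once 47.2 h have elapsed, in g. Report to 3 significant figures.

Total volume: dV/dt = Q_in − Q_out = 0.81000 m³/h, so V(t) = 19.8 + 0.81000 t and V(47.2) = 58.032 m³.
No NaCl enters, so dm/dt = −Q_out · (m/V).
Separate: dm/m = −Q_out dt/V(t) ⇒ ln(m/m₀) = −(Q_out/(Q_in−Q_out)) ln(V/V₀).
m = m₀ (V₀/V)^(Q_out/(Q_in−Q_out)) = 40.5 × (19.8/58.032)^(1.5062) = 8.0181 g.

8.02 g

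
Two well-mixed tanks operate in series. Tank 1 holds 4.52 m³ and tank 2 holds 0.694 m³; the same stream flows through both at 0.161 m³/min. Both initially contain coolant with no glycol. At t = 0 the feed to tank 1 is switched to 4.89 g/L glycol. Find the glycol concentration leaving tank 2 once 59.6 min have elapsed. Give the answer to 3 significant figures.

Time constants: τᵢ = Vᵢ/Q for each well-mixed tank.
τ₁ = 4.52/0.161 = 28.075 min; τ₂ = 0.694/0.161 = 4.3106 min.
Solving the cascade with C₁(0)=C₂(0)=0 gives C₂(t) = C_in[1 − (τ₁ e^(−t/τ₁) − τ₂ e^(−t/τ₂))/(τ₁ − τ₂)].
At t = 59.6: e^(−t/τ₁) = 0.11968, e^(−t/τ₂) = 9.8906e-07.
C₂ = 4.89·[1 − (28.075·0.11968 − 4.3106·9.8906e-07)/(23.764)] = 4.89·0.85861 = 4.1986 g/L.

4.20 g/L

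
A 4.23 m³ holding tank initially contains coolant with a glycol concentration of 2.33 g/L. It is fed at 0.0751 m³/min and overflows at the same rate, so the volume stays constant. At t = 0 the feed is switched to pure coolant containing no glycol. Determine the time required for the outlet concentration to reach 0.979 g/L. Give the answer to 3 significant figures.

48.8 min

Species balance: V dC/dt = Q(C_in − C) ⇒ τ = V/Q = 56.325 min.
C(t) = C_in + (C₀ − C_in) e^(−t/τ). Set C = 0.979 and solve for t:
e^(−t/τ) = (C − C_in)/(C₀ − C_in) = (0.979 − 0)/(2.33 − 0) = 0.42017
t = −τ ln(…) = 56.325 × 0.86709 = 48.839 min.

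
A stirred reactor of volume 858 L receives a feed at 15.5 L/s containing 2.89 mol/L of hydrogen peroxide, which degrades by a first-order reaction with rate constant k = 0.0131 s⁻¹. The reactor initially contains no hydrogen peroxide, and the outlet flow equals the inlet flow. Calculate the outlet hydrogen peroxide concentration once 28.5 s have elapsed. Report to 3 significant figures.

Species balance: V dC/dt = Q C_in − Q C − k V C.
This is linear with rate a = Q/V + k = 0.031165 s⁻¹.
C_ss = Q C_in/(Q + kV) = 1.6752 mol/L; C(t) = C_ss + (C₀ − C_ss) e^(−a t).
C(28.5) = 1.6752 + (-1.6752)·e^(−0.031165·28.5) = 1.6752 + (-1.6752)·0.41139 = 0.98605 mol/L.

0.986 mol/L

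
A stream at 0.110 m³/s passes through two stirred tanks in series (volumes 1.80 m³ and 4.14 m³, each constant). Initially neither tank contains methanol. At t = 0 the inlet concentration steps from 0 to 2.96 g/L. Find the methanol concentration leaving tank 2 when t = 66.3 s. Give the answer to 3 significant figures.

Species balance on tank i: dCᵢ/dt = (Cᵢ₋₁ − Cᵢ)/τᵢ with τᵢ = Vᵢ/Q.
τ₁ = 1.80/0.110 = 16.364 s; τ₂ = 4.14/0.110 = 37.636 s.
Solving the cascade with C₁(0)=C₂(0)=0 gives C₂(t) = C_in[1 − (τ₁ e^(−t/τ₁) − τ₂ e^(−t/τ₂))/(τ₁ − τ₂)].
At t = 66.3: e^(−t/τ₁) = 0.017393, e^(−t/τ₂) = 0.17177.
C₂ = 2.96·[1 − (16.364·0.017393 − 37.636·0.17177)/(-21.273)] = 2.96·0.70948 = 2.1001 g/L.

2.10 g/L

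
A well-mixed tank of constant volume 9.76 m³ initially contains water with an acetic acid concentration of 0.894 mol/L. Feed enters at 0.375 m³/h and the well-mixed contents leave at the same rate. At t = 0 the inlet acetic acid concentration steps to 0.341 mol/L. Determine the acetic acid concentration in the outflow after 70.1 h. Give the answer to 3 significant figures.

0.378 mol/L

Species balance on the tank: V dC/dt = Q(C_in − C).
So dC/dt = (C_in − C)/τ with τ = V/Q = 9.76/0.375 = 26.027 h.
This is linear first-order; C(t) = C_in + (C₀ − C_in) e^(−t/τ).
C(70.1) = 0.341 + (0.894 − 0.341)·e^(−70.1/26.027) = 0.341 + (0.55300)·0.067651 = 0.37841 mol/L.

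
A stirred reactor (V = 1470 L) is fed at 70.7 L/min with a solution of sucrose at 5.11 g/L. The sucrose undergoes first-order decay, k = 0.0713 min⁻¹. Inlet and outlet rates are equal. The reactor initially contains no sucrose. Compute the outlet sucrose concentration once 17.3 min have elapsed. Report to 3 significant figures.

Species balance: V dC/dt = Q C_in − Q C − k V C.
dC/dt = (Q/V) C_in − (Q/V + k) C; effective rate a = Q/V + k = 0.048095 + 0.0713 = 0.11940 min⁻¹.
C_ss = Q C_in/(Q + kV) = 2.0584 g/L; C(t) = C_ss + (C₀ − C_ss) e^(−a t).
C(17.3) = 2.0584 + (-2.0584)·e^(−0.11940·17.3) = 2.0584 + (-2.0584)·0.12675 = 1.7975 g/L.

1.80 g/L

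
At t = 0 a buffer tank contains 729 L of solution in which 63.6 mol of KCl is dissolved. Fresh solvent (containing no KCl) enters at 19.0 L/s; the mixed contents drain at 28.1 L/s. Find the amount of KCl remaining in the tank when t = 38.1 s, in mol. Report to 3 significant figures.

8.67 mol

Total volume: dV/dt = Q_in − Q_out = -9.1000 L/s, so V(t) = 729 − 9.1000 t and V(38.1) = 382.29 L.
Solute balance: dm/dt = 0 − Q_out C = −Q_out m/V(t).
dm/m = −Q_out dt/(V₀ − 9.1000 t); integrating gives ln(m/m₀) = −(Q_out/(Q_in−Q_out)) ln(V/V₀).
m = m₀ (V₀/V)^(Q_out/(Q_in−Q_out)) = 63.6 × (729/382.29)^(-3.0879) = 8.6658 mol.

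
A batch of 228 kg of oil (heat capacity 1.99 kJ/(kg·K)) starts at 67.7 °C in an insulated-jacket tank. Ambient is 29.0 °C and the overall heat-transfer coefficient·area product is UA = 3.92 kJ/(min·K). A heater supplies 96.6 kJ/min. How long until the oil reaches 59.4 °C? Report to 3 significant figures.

103 min

Lumped-capacitance energy balance: M c_p dT/dt = UA(T_amb − T) + Q̇.
τ = M c_p/UA = 115.74 min; T_ss = T_amb + Q̇/UA = 29.0 + 96.6/3.92 = 53.643 °C.
T(t) = T_ss + (T₀ − T_ss)e^(−t/τ); set T = 59.4:
t = −τ ln[(T − T_ss)/(T₀ − T_ss)] = −115.74 · ln(0.40955) = 103.32 min.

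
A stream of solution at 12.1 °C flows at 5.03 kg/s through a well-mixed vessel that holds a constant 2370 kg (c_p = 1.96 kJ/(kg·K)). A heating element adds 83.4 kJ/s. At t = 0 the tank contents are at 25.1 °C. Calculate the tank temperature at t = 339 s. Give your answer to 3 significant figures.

22.8 °C

Heat balance on the well-mixed liquid: M c_p dT/dt = ṁ c_p (T_in − T) + 83.4.
Rearrange: dT/dt = (T_ss − T)/τ with τ = M/ṁ = 471.17 s and T_ss = T_in + Q̇/(ṁ c_p) = 20.559 °C.
Solution: T(t) = T_ss + (T₀ − T_ss) e^(−t/τ).
T(339) = 20.559 + (4.5406)·e^(−339/471.17) = 20.559 + (4.5406)·0.48700 = 22.771 °C.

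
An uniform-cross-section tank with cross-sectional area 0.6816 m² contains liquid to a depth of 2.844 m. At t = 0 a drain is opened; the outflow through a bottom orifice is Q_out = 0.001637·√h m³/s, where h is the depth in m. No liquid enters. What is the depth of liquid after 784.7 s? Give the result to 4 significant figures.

0.5537 m

A dh/dt = −Q_out = −0.001637 √h.
∫ h^(−1/2) dh = −(0.001637/A) ∫ dt, giving 2√h = 2√h₀ − (0.001637/A) t.
√h = √2.844 − 0.001637·784.7/(2·0.6816) = 1.68642 − 0.942308 = 0.744109.
h = 0.744109² = 0.553698 m.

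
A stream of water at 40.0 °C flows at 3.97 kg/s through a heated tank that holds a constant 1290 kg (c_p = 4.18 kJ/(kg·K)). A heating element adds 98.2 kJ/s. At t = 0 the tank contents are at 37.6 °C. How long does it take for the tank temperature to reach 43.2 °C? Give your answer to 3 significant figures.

363 s

M c_p dT/dt = ṁ c_p (T_in − T) + Q̇.
τ = M/ṁ = 324.94 s; T_ss = T_in + Q̇/(ṁ c_p) = 45.918 °C.
T(t) = T_ss + (T₀ − T_ss) e^(−t/τ). Set T = 43.2:
e^(−t/τ) = (43.2 − 45.918)/(37.6 − 45.918) = 0.32673
t = −324.94 · ln(0.32673) = 363.48 s.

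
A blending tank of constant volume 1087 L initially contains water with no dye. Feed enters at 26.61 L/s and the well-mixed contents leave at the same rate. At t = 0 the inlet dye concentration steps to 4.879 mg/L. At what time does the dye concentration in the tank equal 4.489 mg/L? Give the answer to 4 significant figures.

Species balance: V dC/dt = Q(C_in − C) ⇒ τ = V/Q = 40.8493 s.
C(t) = C_in + (C₀ − C_in) e^(−t/τ). Set C = 4.489 and solve for t:
e^(−t/τ) = (C − C_in)/(C₀ − C_in) = (4.489 − 4.879)/(0 − 4.879) = 0.0799344
t = −τ ln(…) = 40.8493 × 2.52655 = 103.208 s.

103.2 s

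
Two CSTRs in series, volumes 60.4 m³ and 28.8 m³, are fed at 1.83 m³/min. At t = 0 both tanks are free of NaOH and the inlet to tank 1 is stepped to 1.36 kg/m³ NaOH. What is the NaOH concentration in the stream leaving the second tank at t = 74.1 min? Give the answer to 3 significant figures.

Each tank obeys Vᵢ dCᵢ/dt = Q(Cᵢ₋₁ − Cᵢ), so τᵢ = Vᵢ/Q.
τ₁ = 60.4/1.83 = 33.005 min; τ₂ = 28.8/1.83 = 15.738 min.
Solving the cascade with C₁(0)=C₂(0)=0 gives C₂(t) = C_in[1 − (τ₁ e^(−t/τ₁) − τ₂ e^(−t/τ₂))/(τ₁ − τ₂)].
At t = 74.1: e^(−t/τ₁) = 0.10592, e^(−t/τ₂) = 0.0090189.
C₂ = 1.36·[1 − (33.005·0.10592 − 15.738·0.0090189)/(17.268)] = 1.36·0.80577 = 1.0958 kg/m³.

1.10 kg/m³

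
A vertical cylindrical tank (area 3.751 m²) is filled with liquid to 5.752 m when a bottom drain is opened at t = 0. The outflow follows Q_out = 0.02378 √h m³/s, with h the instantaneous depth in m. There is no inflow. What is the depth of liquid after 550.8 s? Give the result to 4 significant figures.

A dh/dt = −Q_out = −0.02378 √h.
∫ h^(−1/2) dh = −(0.02378/A) ∫ dt, giving 2√h = 2√h₀ − (0.02378/A) t.
√h = √5.752 − 0.02378·550.8/(2·3.751) = 2.39833 − 1.74594 = 0.652395.
h = 0.652395² = 0.425619 m.

0.4256 m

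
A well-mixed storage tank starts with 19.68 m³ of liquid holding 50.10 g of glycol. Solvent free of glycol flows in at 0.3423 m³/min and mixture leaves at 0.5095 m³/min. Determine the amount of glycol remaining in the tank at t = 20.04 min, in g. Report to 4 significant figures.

28.37 g

Let m(t) be the amount of glycol. Volume: V(t) = V₀ + (Q_in − Q_out) t = 19.68 − 0.167200 t; V(20.04) = 16.3293 m³.
Species balance (pure solvent in): dm/dt = −Q_out · m/V(t).
Separate: dm/m = −Q_out dt/V(t) ⇒ ln(m/m₀) = −(Q_out/(Q_in−Q_out)) ln(V/V₀).
m = m₀ (V₀/V)^(Q_out/(Q_in−Q_out)) = 50.10 × (19.68/16.3293)^(-3.04725) = 28.3685 g.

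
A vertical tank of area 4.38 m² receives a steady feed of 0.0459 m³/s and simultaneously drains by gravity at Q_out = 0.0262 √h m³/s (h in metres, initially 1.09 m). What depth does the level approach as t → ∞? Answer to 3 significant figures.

3.07 m

Level balance: A dh/dt = 0.0459 − 0.0262 √h. Setting dh/dt = 0:
Q_in = 0.0262 √h_ss ⇒ √h_ss = 0.0459/0.0262 = 1.7519.
h_ss = 1.7519² = 3.0692 m. (Since h₀ = 1.09 m < h_ss, the level will rise toward this value.)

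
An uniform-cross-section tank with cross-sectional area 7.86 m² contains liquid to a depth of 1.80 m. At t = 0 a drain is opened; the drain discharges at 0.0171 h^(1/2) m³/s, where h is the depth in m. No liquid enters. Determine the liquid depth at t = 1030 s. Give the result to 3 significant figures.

0.0489 m

A dh/dt = −Q_out = −0.0171 √h.
Separate and integrate: 2(√h − √h₀) = −(0.0171/A) t.
√h = √1.80 − 0.0171·1030/(2·7.86) = 1.3416 − 1.1204 = 0.22122.
h = 0.22122² = 0.048939 m.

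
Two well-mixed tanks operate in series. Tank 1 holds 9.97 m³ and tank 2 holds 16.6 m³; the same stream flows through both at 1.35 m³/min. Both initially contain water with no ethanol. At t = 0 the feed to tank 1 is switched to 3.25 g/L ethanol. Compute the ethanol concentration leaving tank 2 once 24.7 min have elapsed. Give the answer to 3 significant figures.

Time constants: τᵢ = Vᵢ/Q for each well-mixed tank.
τ₁ = 9.97/1.35 = 7.3852 min; τ₂ = 16.6/1.35 = 12.296 min.
Tank 1: C₁ = C_in(1 − e^(−t/τ₁)). Tank 2 (τ₁ ≠ τ₂): C₂ = C_in[1 − (τ₁ e^(−t/τ₁) − τ₂ e^(−t/τ₂))/(τ₁ − τ₂)].
At t = 24.7: e^(−t/τ₁) = 0.035277, e^(−t/τ₂) = 0.13416.
C₂ = 3.25·[1 − (7.3852·0.035277 − 12.296·0.13416)/(-4.9111)] = 3.25·0.71715 = 2.3307 g/L.

2.33 g/L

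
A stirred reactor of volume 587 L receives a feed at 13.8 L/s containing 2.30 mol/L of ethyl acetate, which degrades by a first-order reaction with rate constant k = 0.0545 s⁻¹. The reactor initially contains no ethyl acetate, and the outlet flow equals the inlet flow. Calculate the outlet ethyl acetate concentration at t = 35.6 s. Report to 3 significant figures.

0.650 mol/L

Species balance: V dC/dt = Q C_in − Q C − k V C.
dC/dt = (Q/V) C_in − (Q/V + k) C; effective rate a = Q/V + k = 0.023509 + 0.0545 = 0.078009 s⁻¹.
C_ss = Q C_in/(Q + kV) = 0.69314 mol/L; C(t) = C_ss + (C₀ − C_ss) e^(−a t).
C(35.6) = 0.69314 + (-0.69314)·e^(−0.078009·35.6) = 0.69314 + (-0.69314)·0.062217 = 0.65002 mol/L.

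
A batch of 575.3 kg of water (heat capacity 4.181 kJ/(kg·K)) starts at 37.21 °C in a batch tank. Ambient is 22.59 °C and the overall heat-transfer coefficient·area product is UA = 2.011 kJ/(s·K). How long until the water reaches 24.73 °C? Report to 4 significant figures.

M c_p dT/dt = −UA(T − T_amb).
τ = M c_p/UA = 1196.09 s; T_ss = T_amb = 22.5900 °C.
T(t) = T_ss + (T₀ − T_ss)e^(−t/τ); set T = 24.73:
t = −τ ln[(T − T_ss)/(T₀ − T_ss)] = −1196.09 · ln(0.146375) = 2298.38 s.

2298 s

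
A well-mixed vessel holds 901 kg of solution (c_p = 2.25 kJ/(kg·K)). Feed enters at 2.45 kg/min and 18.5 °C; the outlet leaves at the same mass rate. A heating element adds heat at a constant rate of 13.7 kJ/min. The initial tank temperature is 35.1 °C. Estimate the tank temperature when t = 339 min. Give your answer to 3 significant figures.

26.6 °C

M c_p dT/dt = ṁ c_p (T_in − T) + Q̇.
Rearrange: dT/dt = (T_ss − T)/τ with τ = M/ṁ = 367.76 min and T_ss = T_in + Q̇/(ṁ c_p) = 20.985 °C.
T approaches T_ss exponentially: T(t) = T_ss + (T₀ − T_ss) e^(−t/τ).
T(339) = 20.985 + (14.115)·e^(−339/367.76) = 20.985 + (14.115)·0.39780 = 26.600 °C.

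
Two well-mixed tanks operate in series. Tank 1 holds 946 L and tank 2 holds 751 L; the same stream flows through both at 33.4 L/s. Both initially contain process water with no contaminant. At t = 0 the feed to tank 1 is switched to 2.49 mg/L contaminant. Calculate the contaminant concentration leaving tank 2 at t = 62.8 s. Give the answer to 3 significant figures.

1.76 mg/L

Time constants: τᵢ = Vᵢ/Q for each well-mixed tank.
τ₁ = 946/33.4 = 28.323 s; τ₂ = 751/33.4 = 22.485 s.
Solving the cascade with C₁(0)=C₂(0)=0 gives C₂(t) = C_in[1 − (τ₁ e^(−t/τ₁) − τ₂ e^(−t/τ₂))/(τ₁ − τ₂)].
At t = 62.8: e^(−t/τ₁) = 0.10891, e^(−t/τ₂) = 0.061239.
C₂ = 2.49·[1 − (28.323·0.10891 − 22.485·0.061239)/(5.8383)] = 2.49·0.70751 = 1.7617 mg/L.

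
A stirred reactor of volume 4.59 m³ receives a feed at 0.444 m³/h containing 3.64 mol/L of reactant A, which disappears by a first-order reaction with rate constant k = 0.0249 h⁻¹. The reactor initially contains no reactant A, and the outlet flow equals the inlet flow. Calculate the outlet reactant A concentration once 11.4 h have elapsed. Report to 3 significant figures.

Accumulation = in − out − consumed: V dC/dt = Q C_in − Q C − k V C.
dC/dt = (Q/V) C_in − (Q/V + k) C; effective rate a = Q/V + k = 0.096732 + 0.0249 = 0.12163 h⁻¹.
C_ss = Q C_in/(Q + kV) = 2.8948 mol/L; C(t) = C_ss + (C₀ − C_ss) e^(−a t).
C(11.4) = 2.8948 + (-2.8948)·e^(−0.12163·11.4) = 2.8948 + (-2.8948)·0.24992 = 2.1714 mol/L.

2.17 mol/L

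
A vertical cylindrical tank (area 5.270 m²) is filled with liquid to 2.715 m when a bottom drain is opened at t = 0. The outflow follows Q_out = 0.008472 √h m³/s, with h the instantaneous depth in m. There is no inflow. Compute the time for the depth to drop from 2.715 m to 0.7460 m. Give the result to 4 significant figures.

975.4 s

Unsteady balance on liquid volume: A dh/dt = −0.008472 √h.
Separate and integrate: 2(√h − √h₀) = −(0.008472/A) t.
t = 2A(√h₀ − √h)/0.008472 = 2·5.270·(√2.715 − √0.7460)/0.008472
  = 10.5400 × (1.64773 − 0.863713) / 0.008472 = 975.389 s.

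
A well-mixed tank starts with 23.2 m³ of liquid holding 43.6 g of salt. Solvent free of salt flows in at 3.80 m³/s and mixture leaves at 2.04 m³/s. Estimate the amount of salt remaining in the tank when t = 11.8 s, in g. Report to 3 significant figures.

20.8 g

Total volume: dV/dt = Q_in − Q_out = 1.7600 m³/s, so V(t) = 23.2 + 1.7600 t and V(11.8) = 43.968 m³.
Species balance (pure solvent in): dm/dt = −Q_out · m/V(t).
Separate: dm/m = −Q_out dt/V(t) ⇒ ln(m/m₀) = −(Q_out/(Q_in−Q_out)) ln(V/V₀).
m = m₀ (V₀/V)^(Q_out/(Q_in−Q_out)) = 43.6 × (23.2/43.968)^(1.1591) = 20.781 g.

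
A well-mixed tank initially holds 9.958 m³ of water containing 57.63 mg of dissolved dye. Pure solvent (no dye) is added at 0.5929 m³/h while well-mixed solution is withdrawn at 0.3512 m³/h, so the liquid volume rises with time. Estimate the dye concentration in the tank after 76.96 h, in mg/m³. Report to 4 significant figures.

0.4365 mg/m³

Total volume: dV/dt = Q_in − Q_out = 0.241700 m³/h, so V(t) = 9.958 + 0.241700 t and V(76.96) = 28.5592 m³.
Solute balance: dm/dt = 0 − Q_out C = −Q_out m/V(t).
Separate: dm/m = −Q_out dt/V(t) ⇒ ln(m/m₀) = −(Q_out/(Q_in−Q_out)) ln(V/V₀).
m = m₀ (V₀/V)^(Q_out/(Q_in−Q_out)) = 57.63 × (9.958/28.5592)^(1.45304) = 12.4674 mg.
C = m/V = 12.4674/28.5592 = 0.436544 mg/m³.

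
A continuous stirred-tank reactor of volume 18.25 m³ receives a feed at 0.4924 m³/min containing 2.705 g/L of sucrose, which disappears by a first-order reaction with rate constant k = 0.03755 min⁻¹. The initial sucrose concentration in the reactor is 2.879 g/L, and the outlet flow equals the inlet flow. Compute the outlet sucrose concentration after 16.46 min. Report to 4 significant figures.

1.735 g/L

Species balance: V dC/dt = Q C_in − Q C − k V C.
dC/dt = (Q/V) C_in − (Q/V + k) C; effective rate a = Q/V + k = 0.0269808 + 0.03755 = 0.0645308 min⁻¹.
C_ss = Q C_in/(Q + kV) = 1.13098 g/L; C(t) = C_ss + (C₀ − C_ss) e^(−a t).
C(16.46) = 1.13098 + (1.74802)·e^(−0.0645308·16.46) = 1.13098 + (1.74802)·0.345702 = 1.73528 g/L.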